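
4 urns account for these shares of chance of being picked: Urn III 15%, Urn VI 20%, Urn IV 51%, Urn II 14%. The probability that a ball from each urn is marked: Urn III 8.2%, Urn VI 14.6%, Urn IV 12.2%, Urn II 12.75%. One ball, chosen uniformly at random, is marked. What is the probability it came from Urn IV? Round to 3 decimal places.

By Bayes' rule, posterior ∝ prior × likelihood:
  Urn III: 0.15 × 0.082 = 0.0123
  Urn VI: 0.2 × 0.146 = 0.0292
  Urn IV: 0.51 × 0.122 = 0.06222
  Urn II: 0.14 × 0.1275 = 0.01785
Total = 0.12157.
P(Urn IV | evidence) = 0.06222 / 0.12157 ≈ 0.512.

0.512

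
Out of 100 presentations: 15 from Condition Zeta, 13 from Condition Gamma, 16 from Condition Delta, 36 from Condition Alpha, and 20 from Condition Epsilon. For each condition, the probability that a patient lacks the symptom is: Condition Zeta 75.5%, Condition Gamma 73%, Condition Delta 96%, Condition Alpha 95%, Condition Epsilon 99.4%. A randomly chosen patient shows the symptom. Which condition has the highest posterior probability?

Taking complements, P(symptomatic | each) = Condition Zeta 0.245, Condition Gamma 0.27, Condition Delta 0.04, Condition Alpha 0.05, Condition Epsilon 0.006.
Unnormalized posteriors (prior × likelihood):
  Condition Zeta: 0.15 × 0.245 = 0.03675
  Condition Gamma: 0.13 × 0.27 = 0.0351
  Condition Delta: 0.16 × 0.04 = 0.0064
  Condition Alpha: 0.36 × 0.05 = 0.018
  Condition Epsilon: 0.2 × 0.006 = 0.0012
Sum = 0.09745.
Largest term belongs to Condition Zeta, so Condition Zeta is most probable.

Condition Zeta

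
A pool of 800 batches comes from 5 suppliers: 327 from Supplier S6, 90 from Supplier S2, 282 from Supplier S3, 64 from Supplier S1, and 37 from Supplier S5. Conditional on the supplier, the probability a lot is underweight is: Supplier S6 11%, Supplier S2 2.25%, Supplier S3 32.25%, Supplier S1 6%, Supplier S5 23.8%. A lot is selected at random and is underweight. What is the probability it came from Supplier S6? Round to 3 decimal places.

Prior × likelihood for each hypothesis:
  Supplier S6: 0.40875 × 0.11 = 0.0449625
  Supplier S2: 0.1125 × 0.0225 = 0.00253125
  Supplier S3: 0.3525 × 0.3225 = 0.11368125
  Supplier S1: 0.08 × 0.06 = 0.0048
  Supplier S5: 0.04625 × 0.238 = 0.0110075
Normalizing constant = 0.1769825.
P(Supplier S6 | evidence) = 0.0449625 / 0.1769825 ≈ 0.254.

0.254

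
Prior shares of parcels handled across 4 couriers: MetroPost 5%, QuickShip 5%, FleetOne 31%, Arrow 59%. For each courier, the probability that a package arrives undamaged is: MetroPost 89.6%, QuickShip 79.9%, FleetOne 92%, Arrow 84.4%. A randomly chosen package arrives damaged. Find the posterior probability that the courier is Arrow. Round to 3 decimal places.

0.697

Taking complements, P(damaged | each) = MetroPost 0.104, QuickShip 0.201, FleetOne 0.08, Arrow 0.156.
Prior × likelihood for each hypothesis:
  MetroPost: 0.05 × 0.104 = 0.0052
  QuickShip: 0.05 × 0.201 = 0.01005
  FleetOne: 0.31 × 0.08 = 0.0248
  Arrow: 0.59 × 0.156 = 0.09204
Normalizing constant = 0.13209.
P(Arrow | evidence) = 0.09204 / 0.13209 ≈ 0.697.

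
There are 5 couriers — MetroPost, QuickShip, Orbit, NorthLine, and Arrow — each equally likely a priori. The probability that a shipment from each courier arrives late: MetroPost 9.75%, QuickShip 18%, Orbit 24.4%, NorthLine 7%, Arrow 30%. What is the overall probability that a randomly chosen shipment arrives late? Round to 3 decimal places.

0.178

Since the prior is uniform, the posterior is proportional to the likelihood:
  MetroPost: 0.0975
  QuickShip: 0.18
  Orbit: 0.244
  NorthLine: 0.07
  Arrow: 0.3
P(late) = (1/5) × (0.0975 + 0.18 + 0.244 + 0.07 + 0.3) = 0.8915/5 ≈ 0.178.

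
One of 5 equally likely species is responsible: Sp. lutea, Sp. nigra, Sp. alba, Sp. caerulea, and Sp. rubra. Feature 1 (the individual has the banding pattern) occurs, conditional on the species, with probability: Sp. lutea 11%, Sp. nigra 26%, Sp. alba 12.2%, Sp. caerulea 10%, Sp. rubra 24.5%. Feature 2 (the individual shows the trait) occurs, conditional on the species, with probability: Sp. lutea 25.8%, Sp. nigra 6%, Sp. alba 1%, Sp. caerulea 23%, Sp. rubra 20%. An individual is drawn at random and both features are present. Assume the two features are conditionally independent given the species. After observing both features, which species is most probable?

Sp. rubra

With a uniform prior (1/5 each), posterior ∝ likelihood:
  Sp. lutea: 0.11 × 0.258 = 0.02838
  Sp. nigra: 0.26 × 0.06 = 0.0156
  Sp. alba: 0.122 × 0.01 = 0.00122
  Sp. caerulea: 0.1 × 0.23 = 0.023
  Sp. rubra: 0.245 × 0.2 = 0.049
Normalizing constant = 0.1172.
Largest term belongs to Sp. rubra, so Sp. rubra is most probable.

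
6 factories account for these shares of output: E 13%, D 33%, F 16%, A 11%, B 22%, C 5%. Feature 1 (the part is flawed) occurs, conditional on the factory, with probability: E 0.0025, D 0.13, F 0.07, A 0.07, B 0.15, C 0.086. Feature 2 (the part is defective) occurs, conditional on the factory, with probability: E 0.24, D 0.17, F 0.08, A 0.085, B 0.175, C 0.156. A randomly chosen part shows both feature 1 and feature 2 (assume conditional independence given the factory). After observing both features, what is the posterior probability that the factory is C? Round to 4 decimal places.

Compute prior × likelihood for every hypothesis:
  E: 0.13 × 0.0025 × 0.24 = 0.000078
  D: 0.33 × 0.13 × 0.17 = 0.007293
  F: 0.16 × 0.07 × 0.08 = 0.000896
  A: 0.11 × 0.07 × 0.085 = 0.0006545
  B: 0.22 × 0.15 × 0.175 = 0.005775
  C: 0.05 × 0.086 × 0.156 = 0.0006708
Normalizing constant = 0.0153673.
P(C | evidence) = 0.0006708 / 0.0153673 ≈ 0.0437.

0.0437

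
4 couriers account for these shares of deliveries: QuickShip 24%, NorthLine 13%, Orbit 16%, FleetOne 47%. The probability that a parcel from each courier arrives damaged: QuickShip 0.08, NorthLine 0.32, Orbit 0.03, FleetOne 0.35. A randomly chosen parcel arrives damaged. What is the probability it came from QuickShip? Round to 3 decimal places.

Compute prior × likelihood for every hypothesis:
  QuickShip: 0.24 × 0.08 = 0.0192
  NorthLine: 0.13 × 0.32 = 0.0416
  Orbit: 0.16 × 0.03 = 0.0048
  FleetOne: 0.47 × 0.35 = 0.1645
Sum = 0.2301.
P(QuickShip | evidence) = 0.0192 / 0.2301 ≈ 0.083.

0.083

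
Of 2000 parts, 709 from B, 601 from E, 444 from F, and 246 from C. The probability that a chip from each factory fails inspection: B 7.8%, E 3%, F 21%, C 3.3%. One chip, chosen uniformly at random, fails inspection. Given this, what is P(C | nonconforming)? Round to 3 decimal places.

0.046

By Bayes' rule, posterior ∝ prior × likelihood:
  B: 0.3545 × 0.078 = 0.027651
  E: 0.3005 × 0.03 = 0.009015
  F: 0.222 × 0.21 = 0.04662
  C: 0.123 × 0.033 = 0.004059
Normalizing constant = 0.087345.
P(C | evidence) = 0.004059 / 0.087345 ≈ 0.046.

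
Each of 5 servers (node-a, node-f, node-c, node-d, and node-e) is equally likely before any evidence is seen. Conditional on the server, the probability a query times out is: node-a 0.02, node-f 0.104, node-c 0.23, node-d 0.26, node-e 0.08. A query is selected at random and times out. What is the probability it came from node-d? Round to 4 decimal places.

0.3746

Since the prior is uniform, the posterior is proportional to the likelihood:
  node-a: 0.02
  node-f: 0.104
  node-c: 0.23
  node-d: 0.26
  node-e: 0.08
Sum = 0.694.
P(node-d | evidence) = 0.26 / 0.694 ≈ 0.3746.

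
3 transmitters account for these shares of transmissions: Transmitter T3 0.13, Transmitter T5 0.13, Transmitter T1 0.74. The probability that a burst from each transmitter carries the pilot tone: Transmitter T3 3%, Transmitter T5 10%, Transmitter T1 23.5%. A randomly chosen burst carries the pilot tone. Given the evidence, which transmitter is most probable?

By Bayes' rule, posterior ∝ prior × likelihood:
  Transmitter T3: 0.13 × 0.03 = 0.0039
  Transmitter T5: 0.13 × 0.1 = 0.013
  Transmitter T1: 0.74 × 0.235 = 0.1739
Total = 0.1908.
Largest term belongs to Transmitter T1, so Transmitter T1 is most probable.

Transmitter T1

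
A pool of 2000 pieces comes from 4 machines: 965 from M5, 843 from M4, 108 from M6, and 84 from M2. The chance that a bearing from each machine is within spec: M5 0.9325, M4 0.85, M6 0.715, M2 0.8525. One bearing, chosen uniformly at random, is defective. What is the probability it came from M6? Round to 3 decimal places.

Taking complements, P(defective | each) = M5 0.0675, M4 0.15, M6 0.285, M2 0.1475.
Unnormalized posteriors (prior × likelihood):
  M5: 0.4825 × 0.0675 = 0.03256875
  M4: 0.4215 × 0.15 = 0.063225
  M6: 0.054 × 0.285 = 0.01539
  M2: 0.042 × 0.1475 = 0.006195
Total = 0.11737875.
P(M6 | evidence) = 0.01539 / 0.11737875 ≈ 0.131.

0.131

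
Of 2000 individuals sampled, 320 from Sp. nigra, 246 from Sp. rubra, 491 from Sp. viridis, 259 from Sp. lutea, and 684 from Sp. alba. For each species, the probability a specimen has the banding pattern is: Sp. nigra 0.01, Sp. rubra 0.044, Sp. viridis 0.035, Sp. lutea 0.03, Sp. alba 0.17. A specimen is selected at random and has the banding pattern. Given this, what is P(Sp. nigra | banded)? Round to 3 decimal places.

By Bayes' rule, posterior ∝ prior × likelihood:
  Sp. nigra: 0.16 × 0.01 = 0.0016
  Sp. rubra: 0.123 × 0.044 = 0.005412
  Sp. viridis: 0.2455 × 0.035 = 0.0085925
  Sp. lutea: 0.1295 × 0.03 = 0.003885
  Sp. alba: 0.342 × 0.17 = 0.05814
Sum = 0.0776295.
P(Sp. nigra | evidence) = 0.0016 / 0.0776295 ≈ 0.021.

0.021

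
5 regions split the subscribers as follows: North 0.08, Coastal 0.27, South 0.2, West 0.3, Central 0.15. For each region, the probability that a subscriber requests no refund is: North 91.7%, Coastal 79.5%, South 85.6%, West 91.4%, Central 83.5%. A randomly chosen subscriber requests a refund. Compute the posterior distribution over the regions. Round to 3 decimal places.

Taking complements, P(refund | each) = North 0.083, Coastal 0.205, South 0.144, West 0.086, Central 0.165.
By Bayes' rule, posterior ∝ prior × likelihood:
  North: 0.08 × 0.083 = 0.00664
  Coastal: 0.27 × 0.205 = 0.05535
  South: 0.2 × 0.144 = 0.0288
  West: 0.3 × 0.086 = 0.0258
  Central: 0.15 × 0.165 = 0.02475
Normalizing constant = 0.14134.
P(North | refund) = 0.00664/0.14134 ≈ 0.047
P(Coastal | refund) = 0.05535/0.14134 ≈ 0.392
P(South | refund) = 0.0288/0.14134 ≈ 0.204
P(West | refund) = 0.0258/0.14134 ≈ 0.183
P(Central | refund) = 0.02475/0.14134 ≈ 0.175

North 0.047, Coastal 0.392, South 0.204, West 0.183, Central 0.175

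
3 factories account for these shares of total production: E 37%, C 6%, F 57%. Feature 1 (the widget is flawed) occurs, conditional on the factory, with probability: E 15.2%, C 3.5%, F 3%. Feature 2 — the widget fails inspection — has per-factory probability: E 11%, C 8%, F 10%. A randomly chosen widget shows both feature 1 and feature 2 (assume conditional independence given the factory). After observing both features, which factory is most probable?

By Bayes' rule, posterior ∝ prior × likelihood:
  E: 0.37 × 0.152 × 0.11 = 0.0061864
  C: 0.06 × 0.035 × 0.08 = 0.000168
  F: 0.57 × 0.03 × 0.1 = 0.00171
Sum = 0.0080644.
Largest term belongs to E, so E is most probable.

E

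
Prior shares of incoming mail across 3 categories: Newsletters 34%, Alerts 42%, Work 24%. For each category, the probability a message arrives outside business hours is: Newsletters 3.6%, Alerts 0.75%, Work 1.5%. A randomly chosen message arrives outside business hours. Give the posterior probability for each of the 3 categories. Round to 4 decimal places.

Newsletters 0.6445, Alerts 0.1659, Work 0.1896

Prior × likelihood for each hypothesis:
  Newsletters: 0.34 × 0.036 = 0.01224
  Alerts: 0.42 × 0.0075 = 0.00315
  Work: 0.24 × 0.015 = 0.0036
Total = 0.01899.
P(Newsletters | off-hours) = 0.01224/0.01899 ≈ 0.6445
P(Alerts | off-hours) = 0.00315/0.01899 ≈ 0.1659
P(Work | off-hours) = 0.0036/0.01899 ≈ 0.1896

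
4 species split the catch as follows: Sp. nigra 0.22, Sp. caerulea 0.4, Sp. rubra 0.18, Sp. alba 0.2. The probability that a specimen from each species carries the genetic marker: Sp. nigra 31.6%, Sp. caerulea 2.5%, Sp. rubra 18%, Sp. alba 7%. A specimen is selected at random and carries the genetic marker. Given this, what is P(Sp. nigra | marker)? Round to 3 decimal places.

0.552

By Bayes' rule, posterior ∝ prior × likelihood:
  Sp. nigra: 0.22 × 0.316 = 0.06952
  Sp. caerulea: 0.4 × 0.025 = 0.01
  Sp. rubra: 0.18 × 0.18 = 0.0324
  Sp. alba: 0.2 × 0.07 = 0.014
Sum = 0.12592.
P(Sp. nigra | evidence) = 0.06952 / 0.12592 ≈ 0.552.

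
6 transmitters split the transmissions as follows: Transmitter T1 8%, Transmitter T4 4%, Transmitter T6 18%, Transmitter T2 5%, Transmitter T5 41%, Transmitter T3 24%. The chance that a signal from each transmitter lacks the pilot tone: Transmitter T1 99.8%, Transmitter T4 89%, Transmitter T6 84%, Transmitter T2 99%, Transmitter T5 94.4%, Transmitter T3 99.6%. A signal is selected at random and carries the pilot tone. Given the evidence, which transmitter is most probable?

Transmitter T6

Taking complements, P(pilot | each) = Transmitter T1 0.002, Transmitter T4 0.11, Transmitter T6 0.16, Transmitter T2 0.01, Transmitter T5 0.056, Transmitter T3 0.004.
Compute prior × likelihood for every hypothesis:
  Transmitter T1: 0.08 × 0.002 = 0.00016
  Transmitter T4: 0.04 × 0.11 = 0.0044
  Transmitter T6: 0.18 × 0.16 = 0.0288
  Transmitter T2: 0.05 × 0.01 = 0.0005
  Transmitter T5: 0.41 × 0.056 = 0.02296
  Transmitter T3: 0.24 × 0.004 = 0.00096
Total = 0.05778.
Largest term belongs to Transmitter T6, so Transmitter T6 is most probable.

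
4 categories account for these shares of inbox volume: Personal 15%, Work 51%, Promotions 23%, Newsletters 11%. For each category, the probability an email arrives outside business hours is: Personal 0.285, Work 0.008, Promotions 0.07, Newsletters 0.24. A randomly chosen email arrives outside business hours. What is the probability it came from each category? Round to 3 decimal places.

Personal 0.479, Work 0.046, Promotions 0.180, Newsletters 0.296

Prior × likelihood for each hypothesis:
  Personal: 0.15 × 0.285 = 0.04275
  Work: 0.51 × 0.008 = 0.00408
  Promotions: 0.23 × 0.07 = 0.0161
  Newsletters: 0.11 × 0.24 = 0.0264
Total = 0.08933.
P(Personal | off-hours) = 0.04275/0.08933 ≈ 0.479
P(Work | off-hours) = 0.00408/0.08933 ≈ 0.046
P(Promotions | off-hours) = 0.0161/0.08933 ≈ 0.180
P(Newsletters | off-hours) = 0.0264/0.08933 ≈ 0.296
(Check: 0.479+0.046+0.180+0.296 = 1.001.)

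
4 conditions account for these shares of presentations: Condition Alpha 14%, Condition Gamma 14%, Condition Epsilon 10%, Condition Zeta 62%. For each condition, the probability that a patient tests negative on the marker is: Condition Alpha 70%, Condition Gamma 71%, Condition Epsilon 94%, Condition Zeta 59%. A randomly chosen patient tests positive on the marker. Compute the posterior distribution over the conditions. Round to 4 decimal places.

Taking complements, P(marker-positive | each) = Condition Alpha 0.3, Condition Gamma 0.29, Condition Epsilon 0.06, Condition Zeta 0.41.
Compute prior × likelihood for every hypothesis:
  Condition Alpha: 0.14 × 0.3 = 0.042
  Condition Gamma: 0.14 × 0.29 = 0.0406
  Condition Epsilon: 0.1 × 0.06 = 0.006
  Condition Zeta: 0.62 × 0.41 = 0.2542
Normalizing constant = 0.3428.
P(Condition Alpha | marker-positive) = 0.042/0.3428 ≈ 0.1225
P(Condition Gamma | marker-positive) = 0.0406/0.3428 ≈ 0.1184
P(Condition Epsilon | marker-positive) = 0.006/0.3428 ≈ 0.0175
P(Condition Zeta | marker-positive) = 0.2542/0.3428 ≈ 0.7415

Condition Alpha 0.1225, Condition Gamma 0.1184, Condition Epsilon 0.0175, Condition Zeta 0.7415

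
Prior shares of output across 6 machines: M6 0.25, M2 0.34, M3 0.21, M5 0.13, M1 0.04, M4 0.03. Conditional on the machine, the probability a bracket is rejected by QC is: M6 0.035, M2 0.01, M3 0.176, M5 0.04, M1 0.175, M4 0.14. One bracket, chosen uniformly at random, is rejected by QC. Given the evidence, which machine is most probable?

M3

By Bayes' rule, posterior ∝ prior × likelihood:
  M6: 0.25 × 0.035 = 0.00875
  M2: 0.34 × 0.01 = 0.0034
  M3: 0.21 × 0.176 = 0.03696
  M5: 0.13 × 0.04 = 0.0052
  M1: 0.04 × 0.175 = 0.007
  M4: 0.03 × 0.14 = 0.0042
Total = 0.06551.
Largest term belongs to M3, so M3 is most probable.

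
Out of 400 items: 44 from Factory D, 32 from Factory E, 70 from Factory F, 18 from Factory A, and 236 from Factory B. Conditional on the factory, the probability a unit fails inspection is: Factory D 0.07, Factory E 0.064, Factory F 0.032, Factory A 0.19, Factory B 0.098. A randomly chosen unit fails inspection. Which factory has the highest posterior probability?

Compute prior × likelihood for every hypothesis:
  Factory D: 0.11 × 0.07 = 0.0077
  Factory E: 0.08 × 0.064 = 0.00512
  Factory F: 0.175 × 0.032 = 0.0056
  Factory A: 0.045 × 0.19 = 0.00855
  Factory B: 0.59 × 0.098 = 0.05782
Normalizing constant = 0.08479.
Largest term belongs to Factory B, so Factory B is most probable.

Factory B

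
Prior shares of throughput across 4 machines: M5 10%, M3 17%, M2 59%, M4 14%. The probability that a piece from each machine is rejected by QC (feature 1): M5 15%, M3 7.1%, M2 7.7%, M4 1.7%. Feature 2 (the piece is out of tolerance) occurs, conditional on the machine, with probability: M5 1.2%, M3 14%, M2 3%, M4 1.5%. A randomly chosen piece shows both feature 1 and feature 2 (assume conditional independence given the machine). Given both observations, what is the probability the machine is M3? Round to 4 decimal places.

0.5170

By Bayes' rule, posterior ∝ prior × likelihood:
  M5: 0.1 × 0.15 × 0.012 = 0.00018
  M3: 0.17 × 0.071 × 0.14 = 0.0016898
  M2: 0.59 × 0.077 × 0.03 = 0.0013629
  M4: 0.14 × 0.017 × 0.015 = 0.0000357
Sum = 0.0032684.
P(M3 | evidence) = 0.0016898 / 0.0032684 ≈ 0.5170.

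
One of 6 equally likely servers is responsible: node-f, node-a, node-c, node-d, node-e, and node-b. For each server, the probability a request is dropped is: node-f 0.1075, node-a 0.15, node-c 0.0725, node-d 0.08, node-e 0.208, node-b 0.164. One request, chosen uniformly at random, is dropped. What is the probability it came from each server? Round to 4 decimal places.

Since the prior is uniform, the posterior is proportional to the likelihood:
  node-f: 0.1075
  node-a: 0.15
  node-c: 0.0725
  node-d: 0.08
  node-e: 0.208
  node-b: 0.164
Normalizing constant = 0.782.
P(node-f | dropped) = 0.1075/0.782 ≈ 0.1375
P(node-a | dropped) = 0.15/0.782 ≈ 0.1918
P(node-c | dropped) = 0.0725/0.782 ≈ 0.0927
P(node-d | dropped) = 0.08/0.782 ≈ 0.1023
P(node-e | dropped) = 0.208/0.782 ≈ 0.2660
P(node-b | dropped) = 0.164/0.782 ≈ 0.2097

node-f 0.1375, node-a 0.1918, node-c 0.0927, node-d 0.1023, node-e 0.2660, node-b 0.2097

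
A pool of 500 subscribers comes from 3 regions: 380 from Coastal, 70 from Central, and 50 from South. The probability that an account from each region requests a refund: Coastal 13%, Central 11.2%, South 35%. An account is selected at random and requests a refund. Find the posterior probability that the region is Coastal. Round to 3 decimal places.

0.661

Prior × likelihood for each hypothesis:
  Coastal: 0.76 × 0.13 = 0.0988
  Central: 0.14 × 0.112 = 0.01568
  South: 0.1 × 0.35 = 0.035
Total = 0.14948.
P(Coastal | evidence) = 0.0988 / 0.14948 ≈ 0.661.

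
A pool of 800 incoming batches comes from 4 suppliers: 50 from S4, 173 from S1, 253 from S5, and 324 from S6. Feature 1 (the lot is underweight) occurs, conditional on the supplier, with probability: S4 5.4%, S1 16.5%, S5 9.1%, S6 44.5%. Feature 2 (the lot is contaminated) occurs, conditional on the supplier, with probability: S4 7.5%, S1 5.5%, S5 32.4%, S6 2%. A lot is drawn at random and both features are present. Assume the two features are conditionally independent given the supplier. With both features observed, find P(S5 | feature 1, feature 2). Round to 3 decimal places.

Prior × likelihood for each hypothesis:
  S4: 0.0625 × 0.054 × 0.075 = 0.000253125
  S1: 0.21625 × 0.165 × 0.055 = 0.00196246875
  S5: 0.31625 × 0.091 × 0.324 = 0.009324315
  S6: 0.405 × 0.445 × 0.02 = 0.0036045
Normalizing constant = 0.01514440875.
P(S5 | evidence) = 0.009324315 / 0.01514440875 ≈ 0.616.

0.616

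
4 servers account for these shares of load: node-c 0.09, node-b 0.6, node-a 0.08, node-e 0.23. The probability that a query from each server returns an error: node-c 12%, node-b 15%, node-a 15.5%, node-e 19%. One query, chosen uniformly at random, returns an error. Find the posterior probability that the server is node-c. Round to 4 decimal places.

0.0688

By Bayes' rule, posterior ∝ prior × likelihood:
  node-c: 0.09 × 0.12 = 0.0108
  node-b: 0.6 × 0.15 = 0.09
  node-a: 0.08 × 0.155 = 0.0124
  node-e: 0.23 × 0.19 = 0.0437
Normalizing constant = 0.1569.
P(node-c | evidence) = 0.0108 / 0.1569 ≈ 0.0688.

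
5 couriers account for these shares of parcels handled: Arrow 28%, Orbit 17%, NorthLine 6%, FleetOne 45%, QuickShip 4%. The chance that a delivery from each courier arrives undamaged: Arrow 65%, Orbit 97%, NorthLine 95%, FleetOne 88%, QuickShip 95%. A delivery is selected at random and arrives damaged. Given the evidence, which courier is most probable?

Taking complements, P(damaged | each) = Arrow 0.35, Orbit 0.03, NorthLine 0.05, FleetOne 0.12, QuickShip 0.05.
By Bayes' rule, posterior ∝ prior × likelihood:
  Arrow: 0.28 × 0.35 = 0.098
  Orbit: 0.17 × 0.03 = 0.0051
  NorthLine: 0.06 × 0.05 = 0.003
  FleetOne: 0.45 × 0.12 = 0.054
  QuickShip: 0.04 × 0.05 = 0.002
Sum = 0.1621.
Largest term belongs to Arrow, so Arrow is most probable.

Arrow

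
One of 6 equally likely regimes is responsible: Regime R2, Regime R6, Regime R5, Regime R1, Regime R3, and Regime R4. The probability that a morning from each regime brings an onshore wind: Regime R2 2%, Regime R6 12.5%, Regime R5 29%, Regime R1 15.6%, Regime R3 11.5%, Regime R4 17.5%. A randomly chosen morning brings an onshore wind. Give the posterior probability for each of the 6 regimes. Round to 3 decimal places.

Since the prior is uniform, the posterior is proportional to the likelihood:
  Regime R2: 0.02
  Regime R6: 0.125
  Regime R5: 0.29
  Regime R1: 0.156
  Regime R3: 0.115
  Regime R4: 0.175
Normalizing constant = 0.881.
P(Regime R2 | onshore) = 0.02/0.881 ≈ 0.023
P(Regime R6 | onshore) = 0.125/0.881 ≈ 0.142
P(Regime R5 | onshore) = 0.29/0.881 ≈ 0.329
P(Regime R1 | onshore) = 0.156/0.881 ≈ 0.177
P(Regime R3 | onshore) = 0.115/0.881 ≈ 0.131
P(Regime R4 | onshore) = 0.175/0.881 ≈ 0.199
(Check: 0.023+0.142+0.329+0.177+0.131+0.199 = 1.001.)

Regime R2 0.023, Regime R6 0.142, Regime R5 0.329, Regime R1 0.177, Regime R3 0.131, Regime R4 0.199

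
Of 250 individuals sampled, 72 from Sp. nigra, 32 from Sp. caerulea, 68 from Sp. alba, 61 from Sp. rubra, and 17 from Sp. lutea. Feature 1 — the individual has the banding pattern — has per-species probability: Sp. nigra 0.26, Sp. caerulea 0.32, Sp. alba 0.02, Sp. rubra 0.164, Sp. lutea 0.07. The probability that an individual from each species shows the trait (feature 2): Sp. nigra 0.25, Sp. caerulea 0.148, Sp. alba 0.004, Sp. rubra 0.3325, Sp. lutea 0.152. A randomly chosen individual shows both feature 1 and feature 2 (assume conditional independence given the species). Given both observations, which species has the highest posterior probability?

Prior × likelihood for each hypothesis:
  Sp. nigra: 0.288 × 0.26 × 0.25 = 0.01872
  Sp. caerulea: 0.128 × 0.32 × 0.148 = 0.00606208
  Sp. alba: 0.272 × 0.02 × 0.004 = 0.00002176
  Sp. rubra: 0.244 × 0.164 × 0.3325 = 0.01330532
  Sp. lutea: 0.068 × 0.07 × 0.152 = 0.00072352
Total = 0.03883268.
Largest term belongs to Sp. nigra, so Sp. nigra is most probable.

Sp. nigra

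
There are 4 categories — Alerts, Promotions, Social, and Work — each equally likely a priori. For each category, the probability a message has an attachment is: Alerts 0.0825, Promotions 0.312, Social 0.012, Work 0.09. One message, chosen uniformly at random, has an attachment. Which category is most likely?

Since the prior is uniform, the posterior is proportional to the likelihood:
  Alerts: 0.0825
  Promotions: 0.312
  Social: 0.012
  Work: 0.09
Sum = 0.4965.
Largest term belongs to Promotions, so Promotions is most probable.

Promotions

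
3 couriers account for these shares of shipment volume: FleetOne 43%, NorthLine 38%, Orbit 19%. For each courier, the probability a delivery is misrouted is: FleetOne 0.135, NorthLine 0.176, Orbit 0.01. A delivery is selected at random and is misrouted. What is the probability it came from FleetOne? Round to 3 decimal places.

0.458

Prior × likelihood for each hypothesis:
  FleetOne: 0.43 × 0.135 = 0.05805
  NorthLine: 0.38 × 0.176 = 0.06688
  Orbit: 0.19 × 0.01 = 0.0019
Total = 0.12683.
P(FleetOne | evidence) = 0.05805 / 0.12683 ≈ 0.458.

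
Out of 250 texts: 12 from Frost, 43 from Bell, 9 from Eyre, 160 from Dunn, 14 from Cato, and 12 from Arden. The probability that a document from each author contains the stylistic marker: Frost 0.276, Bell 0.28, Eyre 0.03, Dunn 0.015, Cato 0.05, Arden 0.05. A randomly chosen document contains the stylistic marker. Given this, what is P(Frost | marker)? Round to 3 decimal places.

Prior × likelihood for each hypothesis:
  Frost: 0.048 × 0.276 = 0.013248
  Bell: 0.172 × 0.28 = 0.04816
  Eyre: 0.036 × 0.03 = 0.00108
  Dunn: 0.64 × 0.015 = 0.0096
  Cato: 0.056 × 0.05 = 0.0028
  Arden: 0.048 × 0.05 = 0.0024
Normalizing constant = 0.077288.
P(Frost | evidence) = 0.013248 / 0.077288 ≈ 0.171.

0.171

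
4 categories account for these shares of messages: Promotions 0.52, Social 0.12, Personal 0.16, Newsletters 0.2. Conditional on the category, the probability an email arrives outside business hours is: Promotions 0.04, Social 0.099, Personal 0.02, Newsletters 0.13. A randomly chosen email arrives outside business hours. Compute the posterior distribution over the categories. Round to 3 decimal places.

Compute prior × likelihood for every hypothesis:
  Promotions: 0.52 × 0.04 = 0.0208
  Social: 0.12 × 0.099 = 0.01188
  Personal: 0.16 × 0.02 = 0.0032
  Newsletters: 0.2 × 0.13 = 0.026
Total = 0.06188.
P(Promotions | off-hours) = 0.0208/0.06188 ≈ 0.336
P(Social | off-hours) = 0.01188/0.06188 ≈ 0.192
P(Personal | off-hours) = 0.0032/0.06188 ≈ 0.052
P(Newsletters | off-hours) = 0.026/0.06188 ≈ 0.420

Promotions 0.336, Social 0.192, Personal 0.052, Newsletters 0.420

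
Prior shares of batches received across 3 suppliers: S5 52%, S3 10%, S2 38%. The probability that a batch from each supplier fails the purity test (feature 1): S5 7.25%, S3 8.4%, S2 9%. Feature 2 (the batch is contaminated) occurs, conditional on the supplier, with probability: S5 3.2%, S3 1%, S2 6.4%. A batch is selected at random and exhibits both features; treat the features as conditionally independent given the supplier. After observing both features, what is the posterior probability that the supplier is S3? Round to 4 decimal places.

Unnormalized posteriors (prior × likelihood):
  S5: 0.52 × 0.0725 × 0.032 = 0.0012064
  S3: 0.1 × 0.084 × 0.01 = 0.000084
  S2: 0.38 × 0.09 × 0.064 = 0.0021888
Normalizing constant = 0.0034792.
P(S3 | evidence) = 0.000084 / 0.0034792 ≈ 0.0241.

0.0241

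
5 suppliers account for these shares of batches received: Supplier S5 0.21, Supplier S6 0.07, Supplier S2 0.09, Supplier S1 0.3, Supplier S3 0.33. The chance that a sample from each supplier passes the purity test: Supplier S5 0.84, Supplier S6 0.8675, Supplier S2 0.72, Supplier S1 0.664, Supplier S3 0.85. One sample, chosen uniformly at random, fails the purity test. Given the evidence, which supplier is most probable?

Taking complements, P(off-spec | each) = Supplier S5 0.16, Supplier S6 0.1325, Supplier S2 0.28, Supplier S1 0.336, Supplier S3 0.15.
Prior × likelihood for each hypothesis:
  Supplier S5: 0.21 × 0.16 = 0.0336
  Supplier S6: 0.07 × 0.1325 = 0.009275
  Supplier S2: 0.09 × 0.28 = 0.0252
  Supplier S1: 0.3 × 0.336 = 0.1008
  Supplier S3: 0.33 × 0.15 = 0.0495
Normalizing constant = 0.218375.
Largest term belongs to Supplier S1, so Supplier S1 is most probable.

Supplier S1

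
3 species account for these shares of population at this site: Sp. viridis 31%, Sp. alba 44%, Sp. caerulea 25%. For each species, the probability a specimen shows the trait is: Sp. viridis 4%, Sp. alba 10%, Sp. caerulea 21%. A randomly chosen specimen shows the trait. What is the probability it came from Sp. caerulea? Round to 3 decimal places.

Compute prior × likelihood for every hypothesis:
  Sp. viridis: 0.31 × 0.04 = 0.0124
  Sp. alba: 0.44 × 0.1 = 0.044
  Sp. caerulea: 0.25 × 0.21 = 0.0525
Normalizing constant = 0.1089.
P(Sp. caerulea | evidence) = 0.0525 / 0.1089 ≈ 0.482.

0.482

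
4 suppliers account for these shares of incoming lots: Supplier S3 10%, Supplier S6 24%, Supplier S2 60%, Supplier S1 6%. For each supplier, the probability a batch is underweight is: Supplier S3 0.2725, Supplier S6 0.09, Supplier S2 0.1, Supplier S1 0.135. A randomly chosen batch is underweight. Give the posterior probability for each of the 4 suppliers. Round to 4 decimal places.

Prior × likelihood for each hypothesis:
  Supplier S3: 0.1 × 0.2725 = 0.02725
  Supplier S6: 0.24 × 0.09 = 0.0216
  Supplier S2: 0.6 × 0.1 = 0.06
  Supplier S1: 0.06 × 0.135 = 0.0081
Normalizing constant = 0.11695.
P(Supplier S3 | underweight) = 0.02725/0.11695 ≈ 0.2330
P(Supplier S6 | underweight) = 0.0216/0.11695 ≈ 0.1847
P(Supplier S2 | underweight) = 0.06/0.11695 ≈ 0.5130
P(Supplier S1 | underweight) = 0.0081/0.11695 ≈ 0.0693

Supplier S3 0.2330, Supplier S6 0.1847, Supplier S2 0.5130, Supplier S1 0.0693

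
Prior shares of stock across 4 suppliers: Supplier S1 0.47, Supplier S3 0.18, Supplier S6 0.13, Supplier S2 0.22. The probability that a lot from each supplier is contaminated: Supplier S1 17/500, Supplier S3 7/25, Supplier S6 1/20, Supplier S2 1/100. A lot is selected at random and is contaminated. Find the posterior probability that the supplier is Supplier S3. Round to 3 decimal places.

0.671

By Bayes' rule, posterior ∝ prior × likelihood:
  Supplier S1: 0.47 × 0.034 = 0.01598
  Supplier S3: 0.18 × 0.28 = 0.0504
  Supplier S6: 0.13 × 0.05 = 0.0065
  Supplier S2: 0.22 × 0.01 = 0.0022
Sum = 0.07508.
P(Supplier S3 | evidence) = 0.0504 / 0.07508 ≈ 0.671.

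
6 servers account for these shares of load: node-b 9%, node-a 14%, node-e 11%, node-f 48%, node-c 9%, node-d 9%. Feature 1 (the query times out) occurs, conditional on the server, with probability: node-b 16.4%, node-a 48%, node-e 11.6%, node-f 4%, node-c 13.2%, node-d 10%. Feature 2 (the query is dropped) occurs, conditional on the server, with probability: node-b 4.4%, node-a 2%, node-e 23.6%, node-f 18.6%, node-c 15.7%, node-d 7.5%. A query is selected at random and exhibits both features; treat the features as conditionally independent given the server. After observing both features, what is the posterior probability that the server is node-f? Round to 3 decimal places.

0.321

Compute prior × likelihood for every hypothesis:
  node-b: 0.09 × 0.164 × 0.044 = 0.00064944
  node-a: 0.14 × 0.48 × 0.02 = 0.001344
  node-e: 0.11 × 0.116 × 0.236 = 0.00301136
  node-f: 0.48 × 0.04 × 0.186 = 0.0035712
  node-c: 0.09 × 0.132 × 0.157 = 0.00186516
  node-d: 0.09 × 0.1 × 0.075 = 0.000675
Sum = 0.01111616.
P(node-f | evidence) = 0.0035712 / 0.01111616 ≈ 0.321.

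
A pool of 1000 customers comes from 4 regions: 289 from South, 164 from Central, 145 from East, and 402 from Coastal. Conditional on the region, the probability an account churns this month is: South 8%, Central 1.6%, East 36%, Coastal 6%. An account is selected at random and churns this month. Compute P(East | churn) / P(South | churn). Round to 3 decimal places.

2.258

Compute prior × likelihood for every hypothesis:
  South: 0.289 × 0.08 = 0.02312
  Central: 0.164 × 0.016 = 0.002624
  East: 0.145 × 0.36 = 0.0522
  Coastal: 0.402 × 0.06 = 0.02412
Normalizing constant = 0.102064.
The ratio is 0.0522 / 0.02312 (the normalizer cancels) = 2.258.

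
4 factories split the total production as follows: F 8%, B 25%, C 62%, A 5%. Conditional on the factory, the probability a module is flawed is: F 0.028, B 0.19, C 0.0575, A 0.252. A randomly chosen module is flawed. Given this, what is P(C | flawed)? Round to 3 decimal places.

0.364

Prior × likelihood for each hypothesis:
  F: 0.08 × 0.028 = 0.00224
  B: 0.25 × 0.19 = 0.0475
  C: 0.62 × 0.0575 = 0.03565
  A: 0.05 × 0.252 = 0.0126
Sum = 0.09799.
P(C | evidence) = 0.03565 / 0.09799 ≈ 0.364.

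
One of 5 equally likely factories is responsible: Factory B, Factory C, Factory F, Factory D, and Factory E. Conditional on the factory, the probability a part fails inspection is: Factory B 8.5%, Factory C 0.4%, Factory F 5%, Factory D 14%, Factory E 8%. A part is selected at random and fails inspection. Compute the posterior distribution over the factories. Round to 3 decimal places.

Factory B 0.237, Factory C 0.011, Factory F 0.139, Factory D 0.390, Factory E 0.223

Since the prior is uniform, the posterior is proportional to the likelihood:
  Factory B: 0.085
  Factory C: 0.004
  Factory F: 0.05
  Factory D: 0.14
  Factory E: 0.08
Total = 0.359.
P(Factory B | nonconforming) = 0.085/0.359 ≈ 0.237
P(Factory C | nonconforming) = 0.004/0.359 ≈ 0.011
P(Factory F | nonconforming) = 0.05/0.359 ≈ 0.139
P(Factory D | nonconforming) = 0.14/0.359 ≈ 0.390
P(Factory E | nonconforming) = 0.08/0.359 ≈ 0.223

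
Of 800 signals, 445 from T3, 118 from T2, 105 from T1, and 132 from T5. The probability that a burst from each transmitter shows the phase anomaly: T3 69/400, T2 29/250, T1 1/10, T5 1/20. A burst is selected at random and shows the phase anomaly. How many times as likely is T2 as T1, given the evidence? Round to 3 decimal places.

Compute prior × likelihood for every hypothesis:
  T3: 0.55625 × 0.1725 = 0.095953125
  T2: 0.1475 × 0.116 = 0.01711
  T1: 0.13125 × 0.1 = 0.013125
  T5: 0.165 × 0.05 = 0.00825
Sum = 0.134438125.
The ratio is 0.01711 / 0.013125 (the normalizer cancels) = 1.304.

1.304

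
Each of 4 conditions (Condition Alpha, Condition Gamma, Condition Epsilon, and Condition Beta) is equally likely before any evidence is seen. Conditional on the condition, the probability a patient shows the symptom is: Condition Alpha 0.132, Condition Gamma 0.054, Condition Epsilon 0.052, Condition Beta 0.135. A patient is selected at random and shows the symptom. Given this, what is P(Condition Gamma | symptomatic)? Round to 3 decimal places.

Since the prior is uniform, the posterior is proportional to the likelihood:
  Condition Alpha: 0.132
  Condition Gamma: 0.054
  Condition Epsilon: 0.052
  Condition Beta: 0.135
Normalizing constant = 0.373.
P(Condition Gamma | evidence) = 0.054 / 0.373 ≈ 0.145.

0.145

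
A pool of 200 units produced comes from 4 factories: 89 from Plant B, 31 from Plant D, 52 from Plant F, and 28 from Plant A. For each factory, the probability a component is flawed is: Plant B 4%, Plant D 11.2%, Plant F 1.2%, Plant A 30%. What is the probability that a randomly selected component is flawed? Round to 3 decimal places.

0.080

Compute prior × likelihood for every hypothesis:
  Plant B: 0.445 × 0.04 = 0.0178
  Plant D: 0.155 × 0.112 = 0.01736
  Plant F: 0.26 × 0.012 = 0.00312
  Plant A: 0.14 × 0.3 = 0.042
P(flawed) = 0.0178 + 0.01736 + 0.00312 + 0.042 = 0.08028 → 0.080.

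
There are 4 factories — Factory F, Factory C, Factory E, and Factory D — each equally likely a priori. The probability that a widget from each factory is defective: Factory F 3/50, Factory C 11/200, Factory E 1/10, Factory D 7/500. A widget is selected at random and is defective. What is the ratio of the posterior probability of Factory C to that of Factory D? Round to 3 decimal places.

With a uniform prior (1/4 each), posterior ∝ likelihood:
  Factory F: 0.06
  Factory C: 0.055
  Factory E: 0.1
  Factory D: 0.014
Normalizing constant = 0.229.
The ratio is 0.055 / 0.014 (the normalizer cancels) = 3.929.

3.929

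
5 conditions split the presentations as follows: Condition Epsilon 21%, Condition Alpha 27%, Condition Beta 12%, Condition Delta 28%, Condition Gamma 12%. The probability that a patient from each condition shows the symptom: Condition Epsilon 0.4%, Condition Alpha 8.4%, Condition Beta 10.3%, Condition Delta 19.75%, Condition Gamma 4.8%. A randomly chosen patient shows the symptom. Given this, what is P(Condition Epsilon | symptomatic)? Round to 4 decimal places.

0.0087

Compute prior × likelihood for every hypothesis:
  Condition Epsilon: 0.21 × 0.004 = 0.00084
  Condition Alpha: 0.27 × 0.084 = 0.02268
  Condition Beta: 0.12 × 0.103 = 0.01236
  Condition Delta: 0.28 × 0.1975 = 0.0553
  Condition Gamma: 0.12 × 0.048 = 0.00576
Normalizing constant = 0.09694.
P(Condition Epsilon | evidence) = 0.00084 / 0.09694 ≈ 0.0087.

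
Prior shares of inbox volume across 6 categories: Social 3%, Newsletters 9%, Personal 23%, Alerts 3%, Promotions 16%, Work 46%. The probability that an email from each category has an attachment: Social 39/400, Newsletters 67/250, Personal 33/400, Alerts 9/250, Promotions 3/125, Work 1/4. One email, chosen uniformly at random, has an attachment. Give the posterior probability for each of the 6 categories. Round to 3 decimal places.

Social 0.018, Newsletters 0.145, Personal 0.114, Alerts 0.007, Promotions 0.023, Work 0.693

Compute prior × likelihood for every hypothesis:
  Social: 0.03 × 0.0975 = 0.002925
  Newsletters: 0.09 × 0.268 = 0.02412
  Personal: 0.23 × 0.0825 = 0.018975
  Alerts: 0.03 × 0.036 = 0.00108
  Promotions: 0.16 × 0.024 = 0.00384
  Work: 0.46 × 0.25 = 0.115
Total = 0.16594.
P(Social | attachment) = 0.002925/0.16594 ≈ 0.018
P(Newsletters | attachment) = 0.02412/0.16594 ≈ 0.145
P(Personal | attachment) = 0.018975/0.16594 ≈ 0.114
P(Alerts | attachment) = 0.00108/0.16594 ≈ 0.007
P(Promotions | attachment) = 0.00384/0.16594 ≈ 0.023
P(Work | attachment) = 0.115/0.16594 ≈ 0.693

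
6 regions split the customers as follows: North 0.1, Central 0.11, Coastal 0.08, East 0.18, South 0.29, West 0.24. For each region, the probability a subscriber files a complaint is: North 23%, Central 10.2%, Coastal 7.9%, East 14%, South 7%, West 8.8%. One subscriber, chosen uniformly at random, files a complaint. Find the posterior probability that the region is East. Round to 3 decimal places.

Compute prior × likelihood for every hypothesis:
  North: 0.1 × 0.23 = 0.023
  Central: 0.11 × 0.102 = 0.01122
  Coastal: 0.08 × 0.079 = 0.00632
  East: 0.18 × 0.14 = 0.0252
  South: 0.29 × 0.07 = 0.0203
  West: 0.24 × 0.088 = 0.02112
Sum = 0.10716.
P(East | evidence) = 0.0252 / 0.10716 ≈ 0.235.

0.235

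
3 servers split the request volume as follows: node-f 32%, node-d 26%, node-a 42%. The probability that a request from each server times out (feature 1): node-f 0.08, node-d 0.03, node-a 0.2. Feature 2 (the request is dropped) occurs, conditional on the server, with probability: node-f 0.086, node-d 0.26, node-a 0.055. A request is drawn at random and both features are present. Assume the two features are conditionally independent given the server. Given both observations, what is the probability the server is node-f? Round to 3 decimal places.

0.249

Prior × likelihood for each hypothesis:
  node-f: 0.32 × 0.08 × 0.086 = 0.0022016
  node-d: 0.26 × 0.03 × 0.26 = 0.002028
  node-a: 0.42 × 0.2 × 0.055 = 0.00462
Total = 0.0088496.
P(node-f | evidence) = 0.0022016 / 0.0088496 ≈ 0.249.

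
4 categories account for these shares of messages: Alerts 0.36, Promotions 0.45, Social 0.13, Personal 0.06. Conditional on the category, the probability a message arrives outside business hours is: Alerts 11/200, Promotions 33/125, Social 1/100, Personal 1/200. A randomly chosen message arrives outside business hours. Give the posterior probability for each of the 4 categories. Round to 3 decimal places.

Compute prior × likelihood for every hypothesis:
  Alerts: 0.36 × 0.055 = 0.0198
  Promotions: 0.45 × 0.264 = 0.1188
  Social: 0.13 × 0.01 = 0.0013
  Personal: 0.06 × 0.005 = 0.0003
Normalizing constant = 0.1402.
P(Alerts | off-hours) = 0.0198/0.1402 ≈ 0.141
P(Promotions | off-hours) = 0.1188/0.1402 ≈ 0.847
P(Social | off-hours) = 0.0013/0.1402 ≈ 0.009
P(Personal | off-hours) = 0.0003/0.1402 ≈ 0.002
(Check: 0.141+0.847+0.009+0.002 = 0.999.)

Alerts 0.141, Promotions 0.847, Social 0.009, Personal 0.002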